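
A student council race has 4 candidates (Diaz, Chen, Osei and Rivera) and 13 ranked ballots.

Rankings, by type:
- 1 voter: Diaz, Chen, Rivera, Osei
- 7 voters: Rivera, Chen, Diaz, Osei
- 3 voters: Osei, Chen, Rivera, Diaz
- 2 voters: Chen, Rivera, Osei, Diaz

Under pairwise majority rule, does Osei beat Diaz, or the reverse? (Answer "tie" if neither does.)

Diaz

Ballots ranking Osei above Diaz: 3 + 2 = 5.
Ballots ranking Diaz above Osei: 13 − 5 = 8.
Diaz wins the head-to-head 8–5.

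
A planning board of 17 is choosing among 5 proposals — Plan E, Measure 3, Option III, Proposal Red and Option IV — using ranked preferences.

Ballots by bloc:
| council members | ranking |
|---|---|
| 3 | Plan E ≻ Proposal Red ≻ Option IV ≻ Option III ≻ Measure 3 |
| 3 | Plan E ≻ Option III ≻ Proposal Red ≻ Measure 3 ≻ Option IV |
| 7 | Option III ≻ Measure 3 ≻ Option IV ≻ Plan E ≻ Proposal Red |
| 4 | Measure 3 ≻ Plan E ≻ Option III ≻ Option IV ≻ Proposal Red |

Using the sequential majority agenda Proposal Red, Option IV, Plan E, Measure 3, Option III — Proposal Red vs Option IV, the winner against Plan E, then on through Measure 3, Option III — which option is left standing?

Round 1: Proposal Red vs Option IV — 6–11, Option IV advances.
Round 2: Option IV vs Plan E — 7–10, Plan E advances.
Round 3: Plan E vs Measure 3 — 6–11, Measure 3 advances.
Round 4: Measure 3 vs Option III — 4–13, Option III advances.
Option III survives the agenda.

Option III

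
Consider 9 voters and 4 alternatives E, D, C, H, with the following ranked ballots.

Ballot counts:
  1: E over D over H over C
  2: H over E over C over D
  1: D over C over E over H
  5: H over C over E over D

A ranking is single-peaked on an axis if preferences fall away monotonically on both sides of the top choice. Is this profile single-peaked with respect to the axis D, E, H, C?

Axis positions: D=1, E=2, H=3, C=4.
Cluster 1 (peak E at position 2): ranking walks positions 2-1-3-4, expanding outward from the peak — single-peaked.
Cluster 2 (peak H at position 3): ranking walks positions 3-2-4-1, expanding outward from the peak — single-peaked.
Cluster 3: ranking walks positions 1-4-2-3; C is ranked above E even though E lies between C and the peak D on the axis — preferences dip and rise again. Not single-peaked.
Cluster 4 (peak H at position 3): ranking walks positions 3-4-2-1, expanding outward from the peak — single-peaked.
Cluster 3 violates single-peakedness, so the profile is not single-peaked on this axis.

no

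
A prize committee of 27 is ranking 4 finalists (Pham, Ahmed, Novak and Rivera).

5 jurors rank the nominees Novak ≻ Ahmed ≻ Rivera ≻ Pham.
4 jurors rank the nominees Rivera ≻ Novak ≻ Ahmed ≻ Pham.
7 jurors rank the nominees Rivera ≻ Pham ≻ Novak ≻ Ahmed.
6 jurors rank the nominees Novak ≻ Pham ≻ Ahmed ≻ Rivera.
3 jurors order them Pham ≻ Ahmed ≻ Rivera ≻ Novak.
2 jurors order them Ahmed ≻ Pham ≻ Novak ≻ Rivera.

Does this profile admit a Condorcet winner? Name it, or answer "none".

Pairwise majorities:
Pham vs Ahmed: Pham preferred on 7+6+3 = 16 ballots; Pham wins 16–11.
Pham vs Novak: 7+3+2 = 12 for Pham, 15 for Novak — Novak by 15–12.
Pham vs Rivera: Pham is ranked higher on 6+3+2 = 11 ballots, Rivera on 16. Rivera wins 16–11.
Ahmed vs Novak: Ahmed is ranked higher on 3+2 = 5 ballots, Novak on 22. Novak wins 22–5.
Ahmed vs Rivera: 5+6+3+2 = 16 for Ahmed, 11 for Rivera — Ahmed by 16–11.
Novak vs Rivera: 5+6+2 = 13 for Novak, 14 for Rivera — Rivera by 14–13.
No nominee is unbeaten: Pham loses to Novak; Ahmed loses to Pham; Novak loses to Rivera; Rivera loses to Ahmed. In particular Pham → Ahmed → Rivera → Pham is a majority cycle — no Condorcet winner exists.

none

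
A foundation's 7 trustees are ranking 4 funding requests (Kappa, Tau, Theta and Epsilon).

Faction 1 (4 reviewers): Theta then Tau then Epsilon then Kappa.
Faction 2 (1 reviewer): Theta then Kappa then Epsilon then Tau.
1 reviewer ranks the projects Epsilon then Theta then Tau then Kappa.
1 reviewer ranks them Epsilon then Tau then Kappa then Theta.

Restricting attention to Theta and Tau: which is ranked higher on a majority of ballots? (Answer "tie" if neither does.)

Ballots ranking Theta above Tau: 4 + 1 + 1 = 6.
Ballots ranking Tau above Theta: 7 − 6 = 1.
Theta wins the head-to-head 6–1.

Theta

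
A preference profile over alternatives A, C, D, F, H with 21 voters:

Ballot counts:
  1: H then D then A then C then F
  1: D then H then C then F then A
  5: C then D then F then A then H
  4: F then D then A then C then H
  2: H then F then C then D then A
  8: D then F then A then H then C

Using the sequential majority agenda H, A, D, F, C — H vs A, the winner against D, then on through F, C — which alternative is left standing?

D

Round 1: H vs A — 4–17, A advances.
Round 2: A vs D — 0–21, D advances.
Round 3: D vs F — 15–6, D advances.
Round 4: D vs C — 14–7, D advances.
The agenda winner is D.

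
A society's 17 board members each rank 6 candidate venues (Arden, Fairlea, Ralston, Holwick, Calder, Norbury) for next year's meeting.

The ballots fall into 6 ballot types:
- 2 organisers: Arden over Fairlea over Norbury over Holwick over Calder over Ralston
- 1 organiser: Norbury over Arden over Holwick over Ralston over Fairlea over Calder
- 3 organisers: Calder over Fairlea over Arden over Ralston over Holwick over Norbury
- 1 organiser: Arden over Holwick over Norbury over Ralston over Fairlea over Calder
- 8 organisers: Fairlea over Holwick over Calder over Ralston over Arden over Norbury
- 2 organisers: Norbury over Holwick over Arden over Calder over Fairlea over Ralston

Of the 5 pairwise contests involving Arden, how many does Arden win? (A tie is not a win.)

2

Arden against each rival (17 organisers):
Arden vs Fairlea: Arden preferred on 2+1+1+2 = 6 ballots; Fairlea wins 11–6.
Arden vs Ralston: 9 to 8, Arden.
Arden vs Holwick: Holwick wins 10–7.
Arden vs Calder: Arden is ranked higher on 2+1+1+2 = 6 ballots, Calder on 11. Calder wins 11–6.
Arden vs Norbury: Arden preferred on 2+3+1+8 = 14 ballots; Arden wins 14–3.
Arden beats Ralston, Norbury; loses to Fairlea, Holwick, Calder — 2 pairwise wins.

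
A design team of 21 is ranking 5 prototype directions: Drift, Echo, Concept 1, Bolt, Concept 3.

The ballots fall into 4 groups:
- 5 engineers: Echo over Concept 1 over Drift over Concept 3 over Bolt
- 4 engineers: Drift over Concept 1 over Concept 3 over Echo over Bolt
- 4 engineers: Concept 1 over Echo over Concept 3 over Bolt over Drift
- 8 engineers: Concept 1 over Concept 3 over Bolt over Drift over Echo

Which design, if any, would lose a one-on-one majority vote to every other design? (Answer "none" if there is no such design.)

Head-to-head results (21 engineers):
Drift vs Echo: Drift is ranked higher on 4+8 = 12 ballots, Echo on 9. Drift wins 12–9.
Drift vs Concept 1: Concept 1, 17–4.
Drift vs Bolt: 5+4 = 9 for Drift, 12 for Bolt — Bolt by 12–9.
Drift vs Concept 3: Concept 3, 12–9.
Echo vs Concept 1: Concept 1 wins 16–5.
Echo vs Bolt: 5+4+4 = 13 for Echo, 8 for Bolt — Echo by 13–8.
Echo vs Concept 3: Concept 3, 12–9.
Concept 1 vs Bolt: Concept 1, 21–0.
Concept 1 vs Concept 3: 21 to 0, Concept 1.
Bolt vs Concept 3: 0 to 21, Concept 3.
No design is winless: Drift beats Echo; Echo beats Bolt; Concept 1 beats Drift; Bolt beats Drift; Concept 3 beats Drift. There is no Condorcet loser.

none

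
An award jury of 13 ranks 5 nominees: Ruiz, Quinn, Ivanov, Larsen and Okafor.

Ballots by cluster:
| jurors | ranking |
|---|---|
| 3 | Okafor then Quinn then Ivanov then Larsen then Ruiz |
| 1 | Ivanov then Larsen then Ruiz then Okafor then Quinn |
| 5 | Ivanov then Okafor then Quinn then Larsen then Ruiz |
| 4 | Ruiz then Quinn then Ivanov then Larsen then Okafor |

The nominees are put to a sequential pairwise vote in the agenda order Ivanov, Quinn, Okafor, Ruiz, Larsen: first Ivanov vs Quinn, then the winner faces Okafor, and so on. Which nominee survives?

Round 1: Ivanov vs Quinn — 6–7, Quinn advances.
Round 2: Quinn vs Okafor — 4–9, Okafor advances.
Round 3: Okafor vs Ruiz — 8–5, Okafor advances.
Round 4: Okafor vs Larsen — 8–5, Okafor advances.
The agenda winner is Okafor.

Okafor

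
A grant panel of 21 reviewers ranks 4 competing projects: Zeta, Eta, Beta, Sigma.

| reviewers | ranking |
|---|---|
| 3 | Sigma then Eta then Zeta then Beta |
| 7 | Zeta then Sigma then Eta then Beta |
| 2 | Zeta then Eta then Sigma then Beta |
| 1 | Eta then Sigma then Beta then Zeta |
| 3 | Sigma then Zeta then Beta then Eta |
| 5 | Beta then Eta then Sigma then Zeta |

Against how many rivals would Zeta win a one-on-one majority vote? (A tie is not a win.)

Zeta against each rival (21 reviewers):
Zeta vs Eta: Zeta, 12–9.
Zeta vs Beta: Zeta is ranked higher on 3+7+2+3 = 15 ballots, Beta on 6. Zeta wins 15–6.
Zeta–Sigma: Sigma 12–9.
Zeta beats Eta, Beta; loses to Sigma — 2 pairwise wins.

2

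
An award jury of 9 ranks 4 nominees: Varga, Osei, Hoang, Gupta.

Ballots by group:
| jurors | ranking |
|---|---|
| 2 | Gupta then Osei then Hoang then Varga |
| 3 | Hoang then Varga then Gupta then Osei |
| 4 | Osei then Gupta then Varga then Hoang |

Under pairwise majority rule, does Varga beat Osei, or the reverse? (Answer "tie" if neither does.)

Osei

Ballots ranking Varga above Osei: 3.
Ballots ranking Osei above Varga: 9 − 3 = 6.
Osei wins the head-to-head 6–3.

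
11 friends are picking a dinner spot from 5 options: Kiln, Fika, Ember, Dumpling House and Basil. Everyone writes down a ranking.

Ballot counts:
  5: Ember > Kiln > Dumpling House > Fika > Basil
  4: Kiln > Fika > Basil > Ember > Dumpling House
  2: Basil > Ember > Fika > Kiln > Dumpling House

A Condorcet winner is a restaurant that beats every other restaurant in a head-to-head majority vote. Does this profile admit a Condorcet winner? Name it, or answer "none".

Pairwise majorities:
Kiln–Fika: Kiln 9–2.
Kiln vs Ember: Ember, 7–4.
Kiln–Dumpling House: Kiln 11–0.
Kiln vs Basil: Kiln, 9–2.
Fika–Ember: Ember 7–4.
Fika–Dumpling House: Fika 6–5.
Fika vs Basil: Fika, 9–2.
Ember–Dumpling House: Ember 11–0.
Ember vs Basil: Basil wins 6–5.
Dumpling House vs Basil: Basil wins 6–5.
No restaurant is unbeaten: Kiln loses to Ember; Fika loses to Kiln; Ember loses to Basil; Dumpling House loses to Kiln; Basil loses to Kiln. In particular Kiln > Basil > Ember > Kiln is a majority cycle — no Condorcet winner exists.

none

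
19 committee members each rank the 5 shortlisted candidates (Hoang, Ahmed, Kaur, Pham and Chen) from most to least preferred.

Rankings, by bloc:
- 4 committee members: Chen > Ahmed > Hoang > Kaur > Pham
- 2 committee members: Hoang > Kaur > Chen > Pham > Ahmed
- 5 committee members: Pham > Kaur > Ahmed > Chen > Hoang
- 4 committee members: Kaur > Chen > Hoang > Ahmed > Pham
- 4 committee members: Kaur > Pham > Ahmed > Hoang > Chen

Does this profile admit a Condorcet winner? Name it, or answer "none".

Kaur

Check each pair by majority over 19 ballots:
Hoang vs Ahmed: 6 to 13, Ahmed.
Hoang vs Kaur: Hoang preferred on 4+2 = 6 ballots; Kaur wins 13–6.
Hoang vs Pham: Hoang is ranked higher on 4+2+4 = 10 ballots, Pham on 9. Hoang wins 10–9.
Hoang vs Chen: 6 to 13, Chen.
Ahmed vs Kaur: 4 to 15, Kaur.
Ahmed vs Pham: 4+4 = 8 for Ahmed, 11 for Pham — Pham by 11–8.
Ahmed vs Chen: 5+4 = 9 for Ahmed, 10 for Chen — Chen by 10–9.
Kaur vs Pham: Kaur is ranked higher on 4+2+4+4 = 14 ballots, Pham on 5. Kaur wins 14–5.
Kaur vs Chen: 15 to 4, Kaur.
Pham vs Chen: Pham is ranked higher on 5+4 = 9 ballots, Chen on 10. Chen wins 10–9.
Only Kaur has no losses; Kaur is the Condorcet winner.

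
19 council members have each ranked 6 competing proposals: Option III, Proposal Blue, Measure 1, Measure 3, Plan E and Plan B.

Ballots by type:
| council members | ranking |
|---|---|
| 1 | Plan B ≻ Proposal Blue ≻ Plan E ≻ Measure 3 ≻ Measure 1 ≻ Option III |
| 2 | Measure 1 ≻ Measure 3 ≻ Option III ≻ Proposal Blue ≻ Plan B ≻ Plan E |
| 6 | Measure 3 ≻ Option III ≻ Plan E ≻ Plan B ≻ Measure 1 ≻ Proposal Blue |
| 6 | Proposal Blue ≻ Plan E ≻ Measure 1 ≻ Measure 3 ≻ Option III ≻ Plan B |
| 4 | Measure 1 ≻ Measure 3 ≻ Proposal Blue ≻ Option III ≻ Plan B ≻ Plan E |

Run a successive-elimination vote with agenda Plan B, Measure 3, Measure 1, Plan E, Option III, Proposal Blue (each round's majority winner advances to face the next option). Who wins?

Round 1: Plan B vs Measure 3 — 1–18, Measure 3 advances.
Round 2: Measure 3 vs Measure 1 — 7–12, Measure 1 advances.
Round 3: Measure 1 vs Plan E — 6–13, Plan E advances.
Round 4: Plan E vs Option III — 7–12, Option III advances.
Round 5: Option III vs Proposal Blue — 8–11, Proposal Blue advances.
Proposal Blue survives the agenda.

Proposal Blue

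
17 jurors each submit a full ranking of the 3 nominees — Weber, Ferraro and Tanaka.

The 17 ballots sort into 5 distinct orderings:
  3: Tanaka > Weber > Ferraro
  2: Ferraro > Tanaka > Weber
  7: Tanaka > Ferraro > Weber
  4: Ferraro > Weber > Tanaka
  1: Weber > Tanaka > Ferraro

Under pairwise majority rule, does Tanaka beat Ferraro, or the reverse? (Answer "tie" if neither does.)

Tanaka

Ballots ranking Tanaka above Ferraro: 3 + 7 + 1 = 11.
Ballots ranking Ferraro above Tanaka: 17 − 11 = 6.
Tanaka wins the head-to-head 11–6.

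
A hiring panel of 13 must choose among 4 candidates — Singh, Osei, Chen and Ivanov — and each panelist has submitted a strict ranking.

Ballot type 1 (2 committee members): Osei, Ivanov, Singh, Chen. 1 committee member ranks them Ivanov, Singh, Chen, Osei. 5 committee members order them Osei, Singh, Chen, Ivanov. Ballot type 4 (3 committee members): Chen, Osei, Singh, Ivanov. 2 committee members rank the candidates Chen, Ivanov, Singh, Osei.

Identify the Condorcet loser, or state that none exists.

Head-to-head results (13 committee members):
Singh–Osei: Osei 10–3.
Singh vs Chen: Singh wins 8–5.
Singh vs Ivanov: Singh preferred on 5+3 = 8 ballots; Singh wins 8–5.
Osei vs Chen: 2+5 = 7 for Osei, 6 for Chen — Osei by 7–6.
Osei vs Ivanov: Osei, 10–3.
Chen–Ivanov: Chen 10–3.
Ivanov loses to every other candidate — it is the Condorcet loser.

Ivanov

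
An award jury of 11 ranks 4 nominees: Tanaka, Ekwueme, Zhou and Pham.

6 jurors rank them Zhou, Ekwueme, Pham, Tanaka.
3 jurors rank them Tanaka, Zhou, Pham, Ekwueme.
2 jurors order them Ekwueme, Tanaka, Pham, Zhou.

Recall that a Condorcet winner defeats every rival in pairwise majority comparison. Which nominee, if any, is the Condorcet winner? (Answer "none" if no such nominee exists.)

Zhou

Head-to-head results (11 jurors):
Tanaka vs Ekwueme: Ekwueme, 8–3.
Tanaka vs Zhou: Zhou wins 6–5.
Tanaka vs Pham: 3+2 = 5 for Tanaka, 6 for Pham — Pham by 6–5.
Ekwueme vs Zhou: Zhou, 9–2.
Ekwueme vs Pham: 6+2 = 8 for Ekwueme, 3 for Pham — Ekwueme by 8–3.
Zhou vs Pham: 9 to 2, Zhou.
Only Zhou has no losses; Zhou is the Condorcet winner.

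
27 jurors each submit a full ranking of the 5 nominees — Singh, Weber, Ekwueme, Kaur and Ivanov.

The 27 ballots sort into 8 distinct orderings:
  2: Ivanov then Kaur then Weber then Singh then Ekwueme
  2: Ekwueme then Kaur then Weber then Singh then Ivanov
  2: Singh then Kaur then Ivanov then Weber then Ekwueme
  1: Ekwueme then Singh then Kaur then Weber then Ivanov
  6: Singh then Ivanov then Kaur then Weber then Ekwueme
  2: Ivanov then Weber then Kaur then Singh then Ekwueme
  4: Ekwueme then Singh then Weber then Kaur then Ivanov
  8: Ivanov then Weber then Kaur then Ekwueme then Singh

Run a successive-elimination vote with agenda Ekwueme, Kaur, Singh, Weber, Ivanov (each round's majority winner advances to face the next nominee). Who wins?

Round 1: Ekwueme vs Kaur — 7–20, Kaur advances.
Round 2: Kaur vs Singh — 14–13, Kaur advances.
Round 3: Kaur vs Weber — 13–14, Weber advances.
Round 4: Weber vs Ivanov — 7–20, Ivanov advances.
The agenda winner is Ivanov.

Ivanov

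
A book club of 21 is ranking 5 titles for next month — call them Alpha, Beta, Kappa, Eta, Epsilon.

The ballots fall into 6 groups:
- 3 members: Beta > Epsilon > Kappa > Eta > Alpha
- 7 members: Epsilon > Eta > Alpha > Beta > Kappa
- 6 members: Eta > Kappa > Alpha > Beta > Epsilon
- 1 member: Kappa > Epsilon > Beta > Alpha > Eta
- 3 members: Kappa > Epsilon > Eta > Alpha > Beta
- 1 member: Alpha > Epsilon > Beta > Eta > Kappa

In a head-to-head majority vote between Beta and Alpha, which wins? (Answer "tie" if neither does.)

Alpha

Ballots ranking Beta above Alpha: 3 + 1 = 4.
Ballots ranking Alpha above Beta: 21 − 4 = 17.
Alpha wins the head-to-head 17–4.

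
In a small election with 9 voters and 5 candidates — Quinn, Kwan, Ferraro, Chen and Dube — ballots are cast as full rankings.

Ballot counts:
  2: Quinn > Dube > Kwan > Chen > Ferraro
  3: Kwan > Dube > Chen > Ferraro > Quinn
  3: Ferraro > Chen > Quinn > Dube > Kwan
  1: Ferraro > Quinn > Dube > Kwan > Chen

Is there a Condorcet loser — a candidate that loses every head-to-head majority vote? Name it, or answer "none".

none

Pairwise majorities:
Quinn vs Kwan: 6 to 3, Quinn.
Quinn vs Ferraro: Ferraro, 7–2.
Quinn vs Chen: 2+1 = 3 for Quinn, 6 for Chen — Chen by 6–3.
Quinn vs Dube: 6 to 3, Quinn.
Kwan vs Ferraro: Kwan preferred on 2+3 = 5 ballots; Kwan wins 5–4.
Kwan vs Chen: 6 to 3, Kwan.
Kwan vs Dube: Kwan preferred on 3 ballots; Dube wins 6–3.
Ferraro vs Chen: Chen, 5–4.
Ferraro vs Dube: Dube wins 5–4.
Chen vs Dube: Dube, 6–3.
Each candidate has at least one pairwise win (Quinn beats Kwan; Kwan beats Ferraro; Ferraro beats Quinn; Chen beats Quinn; Dube beats Kwan) — no Condorcet loser.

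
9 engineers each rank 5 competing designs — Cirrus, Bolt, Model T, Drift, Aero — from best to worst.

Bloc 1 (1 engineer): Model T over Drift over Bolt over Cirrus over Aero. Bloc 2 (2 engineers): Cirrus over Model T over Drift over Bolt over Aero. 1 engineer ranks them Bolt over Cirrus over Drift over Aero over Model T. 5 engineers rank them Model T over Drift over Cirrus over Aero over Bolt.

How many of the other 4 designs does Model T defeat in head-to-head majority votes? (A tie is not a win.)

Model T against each rival (9 engineers):
Model T–Cirrus: Model T 6–3.
Model T vs Bolt: Model T, 8–1.
Model T vs Drift: 1+2+5 = 8 for Model T, 1 for Drift — Model T by 8–1.
Model T vs Aero: 1+2+5 = 8 for Model T, 1 for Aero — Model T by 8–1.
Model T beats Cirrus, Bolt, Drift, Aero — 4 pairwise wins.

4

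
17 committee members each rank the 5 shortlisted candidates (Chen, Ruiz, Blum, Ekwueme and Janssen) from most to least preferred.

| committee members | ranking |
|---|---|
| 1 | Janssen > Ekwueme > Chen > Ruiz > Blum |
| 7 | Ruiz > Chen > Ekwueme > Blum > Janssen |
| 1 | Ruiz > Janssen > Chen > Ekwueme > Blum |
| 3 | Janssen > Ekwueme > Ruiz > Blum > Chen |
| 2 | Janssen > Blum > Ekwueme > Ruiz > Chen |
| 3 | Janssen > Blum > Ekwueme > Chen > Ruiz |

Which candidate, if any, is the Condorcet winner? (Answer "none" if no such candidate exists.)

Pairwise majorities:
Chen vs Ruiz: Ruiz, 13–4.
Chen vs Blum: Chen, 9–8.
Chen vs Ekwueme: Ekwueme wins 9–8.
Chen vs Janssen: Janssen, 10–7.
Ruiz vs Blum: Ruiz wins 12–5.
Ruiz vs Ekwueme: Ekwueme, 9–8.
Ruiz–Janssen: Janssen 9–8.
Blum vs Ekwueme: Ekwueme wins 12–5.
Blum vs Janssen: Janssen, 10–7.
Ekwueme–Janssen: Janssen 10–7.
Only Janssen has no losses; Janssen is the Condorcet winner.

Janssen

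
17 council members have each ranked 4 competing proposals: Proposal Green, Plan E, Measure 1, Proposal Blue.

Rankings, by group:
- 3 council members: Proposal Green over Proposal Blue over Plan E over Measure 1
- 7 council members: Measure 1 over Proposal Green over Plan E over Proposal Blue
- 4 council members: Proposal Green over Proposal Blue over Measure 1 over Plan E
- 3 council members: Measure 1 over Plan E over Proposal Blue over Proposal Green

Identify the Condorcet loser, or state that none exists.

Head-to-head results (17 council members):
Proposal Green vs Plan E: 3+7+4 = 14 for Proposal Green, 3 for Plan E — Proposal Green by 14–3.
Proposal Green–Measure 1: Measure 1 10–7.
Proposal Green vs Proposal Blue: Proposal Green wins 14–3.
Plan E vs Measure 1: 3 to 14, Measure 1.
Plan E vs Proposal Blue: 7+3 = 10 for Plan E, 7 for Proposal Blue — Plan E by 10–7.
Measure 1 vs Proposal Blue: Measure 1 wins 10–7.
Proposal Blue is beaten in every head-to-head and is the Condorcet loser.

Proposal Blue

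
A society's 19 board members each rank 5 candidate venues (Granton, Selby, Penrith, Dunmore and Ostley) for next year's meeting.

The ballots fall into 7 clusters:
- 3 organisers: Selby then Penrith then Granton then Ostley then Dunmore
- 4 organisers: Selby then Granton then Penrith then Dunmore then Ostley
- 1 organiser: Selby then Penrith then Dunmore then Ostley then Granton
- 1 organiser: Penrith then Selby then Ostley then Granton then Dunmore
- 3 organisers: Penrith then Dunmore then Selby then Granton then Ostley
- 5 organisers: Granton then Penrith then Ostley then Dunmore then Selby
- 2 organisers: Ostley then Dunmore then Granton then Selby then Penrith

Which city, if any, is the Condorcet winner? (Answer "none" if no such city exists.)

none

Head-to-head results (19 organisers):
Granton vs Selby: 7 to 12, Selby.
Granton vs Penrith: Granton preferred on 4+5+2 = 11 ballots; Granton wins 11–8.
Granton vs Dunmore: Granton, 13–6.
Granton vs Ostley: Granton is ranked higher on 3+4+3+5 = 15 ballots, Ostley on 4. Granton wins 15–4.
Selby–Penrith: Selby 10–9.
Selby–Dunmore: Dunmore 10–9.
Selby vs Ostley: 12 to 7, Selby.
Penrith vs Dunmore: Penrith, 17–2.
Penrith vs Ostley: 17 to 2, Penrith.
Dunmore vs Ostley: Ostley wins 11–8.
No city is unbeaten: Granton loses to Selby; Selby loses to Dunmore; Penrith loses to Granton; Dunmore loses to Granton; Ostley loses to Granton. In particular Granton > Dunmore > Selby > Granton is a majority cycle — no Condorcet winner exists.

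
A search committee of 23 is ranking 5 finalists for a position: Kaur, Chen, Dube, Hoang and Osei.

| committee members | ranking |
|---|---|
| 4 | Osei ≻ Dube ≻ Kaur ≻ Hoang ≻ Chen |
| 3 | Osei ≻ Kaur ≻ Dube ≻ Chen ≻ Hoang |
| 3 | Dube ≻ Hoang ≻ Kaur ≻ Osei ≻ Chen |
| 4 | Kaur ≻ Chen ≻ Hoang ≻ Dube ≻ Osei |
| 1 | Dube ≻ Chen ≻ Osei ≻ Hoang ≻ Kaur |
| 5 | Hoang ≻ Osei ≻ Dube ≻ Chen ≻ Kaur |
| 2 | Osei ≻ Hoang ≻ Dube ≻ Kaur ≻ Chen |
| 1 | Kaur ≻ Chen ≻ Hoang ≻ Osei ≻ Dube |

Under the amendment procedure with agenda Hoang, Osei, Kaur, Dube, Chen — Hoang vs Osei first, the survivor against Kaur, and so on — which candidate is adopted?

Dube

Round 1: Hoang vs Osei — 13–10, Hoang advances.
Round 2: Hoang vs Kaur — 11–12, Kaur advances.
Round 3: Kaur vs Dube — 8–15, Dube advances.
Round 4: Dube vs Chen — 18–5, Dube advances.
Dube survives the agenda.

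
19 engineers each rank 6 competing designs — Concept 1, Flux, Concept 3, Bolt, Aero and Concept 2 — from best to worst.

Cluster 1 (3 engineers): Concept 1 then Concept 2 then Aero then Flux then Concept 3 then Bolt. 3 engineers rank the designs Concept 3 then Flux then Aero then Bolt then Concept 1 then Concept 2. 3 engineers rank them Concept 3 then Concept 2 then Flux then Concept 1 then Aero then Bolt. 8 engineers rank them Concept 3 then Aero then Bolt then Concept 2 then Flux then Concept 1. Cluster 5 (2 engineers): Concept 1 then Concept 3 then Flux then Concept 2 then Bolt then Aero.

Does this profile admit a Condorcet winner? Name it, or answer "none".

Concept 3

Check each pair by majority over 19 ballots:
Concept 1–Flux: Flux 14–5.
Concept 1 vs Concept 3: Concept 3, 14–5.
Concept 1 vs Bolt: Bolt, 11–8.
Concept 1 vs Aero: Aero, 11–8.
Concept 1 vs Concept 2: Concept 2 wins 11–8.
Flux–Concept 3: Concept 3 16–3.
Flux vs Bolt: Flux wins 11–8.
Flux–Aero: Aero 11–8.
Flux–Concept 2: Concept 2 14–5.
Concept 3 vs Bolt: Concept 3, 19–0.
Concept 3 vs Aero: Concept 3, 16–3.
Concept 3 vs Concept 2: Concept 3 wins 16–3.
Bolt vs Aero: Aero, 17–2.
Bolt vs Concept 2: Bolt, 11–8.
Aero vs Concept 2: Aero wins 11–8.
Only Concept 3 has no losses; Concept 3 is the Condorcet winner.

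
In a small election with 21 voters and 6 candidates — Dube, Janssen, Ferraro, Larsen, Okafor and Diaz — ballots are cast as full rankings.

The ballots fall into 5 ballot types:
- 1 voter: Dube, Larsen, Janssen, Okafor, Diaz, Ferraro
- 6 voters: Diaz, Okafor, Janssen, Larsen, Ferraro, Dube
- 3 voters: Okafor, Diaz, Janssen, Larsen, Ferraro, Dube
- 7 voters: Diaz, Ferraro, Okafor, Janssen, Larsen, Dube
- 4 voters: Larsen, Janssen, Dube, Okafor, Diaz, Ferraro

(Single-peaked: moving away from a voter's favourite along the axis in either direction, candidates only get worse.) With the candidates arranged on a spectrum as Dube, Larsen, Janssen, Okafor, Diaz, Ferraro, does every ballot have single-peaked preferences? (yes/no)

yes

Axis positions: Dube=1, Larsen=2, Janssen=3, Okafor=4, Diaz=5, Ferraro=6.
Ballot type 1 (peak Dube at position 1): ranking walks positions 1-2-3-4-5-6, expanding outward from the peak — single-peaked.
Ballot type 2 (peak Diaz at position 5): ranking walks positions 5-4-3-2-6-1, expanding outward from the peak — single-peaked.
Ballot type 3 (peak Okafor at position 4): ranking walks positions 4-5-3-2-6-1, expanding outward from the peak — single-peaked.
Ballot type 4 (peak Diaz at position 5): ranking walks positions 5-6-4-3-2-1, expanding outward from the peak — single-peaked.
Ballot type 5 (peak Larsen at position 2): ranking walks positions 2-3-1-4-5-6, expanding outward from the peak — single-peaked.
Every ranking is single-peaked on this axis.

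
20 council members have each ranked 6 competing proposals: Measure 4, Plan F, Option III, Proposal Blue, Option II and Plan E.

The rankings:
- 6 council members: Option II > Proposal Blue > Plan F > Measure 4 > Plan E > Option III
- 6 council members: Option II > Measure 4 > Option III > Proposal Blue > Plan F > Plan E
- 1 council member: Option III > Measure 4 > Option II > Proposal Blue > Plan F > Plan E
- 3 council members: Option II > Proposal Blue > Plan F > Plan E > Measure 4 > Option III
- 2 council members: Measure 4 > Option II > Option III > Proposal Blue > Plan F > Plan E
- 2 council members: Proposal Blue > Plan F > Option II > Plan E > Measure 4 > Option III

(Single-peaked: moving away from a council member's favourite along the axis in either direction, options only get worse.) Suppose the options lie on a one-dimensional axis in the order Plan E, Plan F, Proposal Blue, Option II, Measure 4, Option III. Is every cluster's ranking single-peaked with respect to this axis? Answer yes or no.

yes

Axis positions: Plan E=1, Plan F=2, Proposal Blue=3, Option II=4, Measure 4=5, Option III=6.
Cluster 1 (peak Option II at position 4): ranking walks positions 4-3-2-5-1-6, expanding outward from the peak — single-peaked.
Cluster 2 (peak Option II at position 4): ranking walks positions 4-5-6-3-2-1, expanding outward from the peak — single-peaked.
Cluster 3 (peak Option III at position 6): ranking walks positions 6-5-4-3-2-1, expanding outward from the peak — single-peaked.
Cluster 4 (peak Option II at position 4): ranking walks positions 4-3-2-1-5-6, expanding outward from the peak — single-peaked.
Cluster 5 (peak Measure 4 at position 5): ranking walks positions 5-4-6-3-2-1, expanding outward from the peak — single-peaked.
Cluster 6 (peak Proposal Blue at position 3): ranking walks positions 3-2-4-1-5-6, expanding outward from the peak — single-peaked.
Every ranking is single-peaked on this axis.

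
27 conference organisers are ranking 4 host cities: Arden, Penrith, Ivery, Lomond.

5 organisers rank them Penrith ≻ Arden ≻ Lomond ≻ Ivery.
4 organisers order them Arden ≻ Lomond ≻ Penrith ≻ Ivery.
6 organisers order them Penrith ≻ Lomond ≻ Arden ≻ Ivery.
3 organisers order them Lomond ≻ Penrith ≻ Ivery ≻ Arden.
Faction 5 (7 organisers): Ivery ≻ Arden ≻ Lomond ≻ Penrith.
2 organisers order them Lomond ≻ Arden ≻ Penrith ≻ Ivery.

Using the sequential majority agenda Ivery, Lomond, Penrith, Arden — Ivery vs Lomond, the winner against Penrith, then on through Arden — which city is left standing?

Round 1: Ivery vs Lomond — 7–20, Lomond advances.
Round 2: Lomond vs Penrith — 16–11, Lomond advances.
Round 3: Lomond vs Arden — 11–16, Arden advances.
The agenda winner is Arden.

Arden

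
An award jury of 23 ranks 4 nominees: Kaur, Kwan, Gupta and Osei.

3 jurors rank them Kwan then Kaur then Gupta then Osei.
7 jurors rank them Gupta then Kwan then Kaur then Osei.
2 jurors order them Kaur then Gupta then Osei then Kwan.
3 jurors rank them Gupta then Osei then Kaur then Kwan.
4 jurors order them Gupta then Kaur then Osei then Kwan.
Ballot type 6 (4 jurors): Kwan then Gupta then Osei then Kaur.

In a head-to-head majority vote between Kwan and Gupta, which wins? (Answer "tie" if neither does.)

Gupta

Ballots ranking Kwan above Gupta: 3 + 4 = 7.
Ballots ranking Gupta above Kwan: 23 − 7 = 16.
Gupta wins the head-to-head 16–7.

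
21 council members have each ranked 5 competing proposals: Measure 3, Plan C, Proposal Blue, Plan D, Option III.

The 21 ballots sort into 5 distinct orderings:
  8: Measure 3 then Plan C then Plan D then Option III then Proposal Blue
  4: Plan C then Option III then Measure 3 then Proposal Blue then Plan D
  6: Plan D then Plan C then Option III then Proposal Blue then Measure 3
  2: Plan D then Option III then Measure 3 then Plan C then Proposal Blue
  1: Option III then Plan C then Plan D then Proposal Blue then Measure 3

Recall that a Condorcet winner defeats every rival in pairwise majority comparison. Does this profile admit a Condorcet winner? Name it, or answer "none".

Head-to-head results (21 council members):
Measure 3 vs Plan C: Measure 3 preferred on 8+2 = 10 ballots; Plan C wins 11–10.
Measure 3 vs Proposal Blue: Measure 3 is ranked higher on 8+4+2 = 14 ballots, Proposal Blue on 7. Measure 3 wins 14–7.
Measure 3 vs Plan D: Measure 3 preferred on 8+4 = 12 ballots; Measure 3 wins 12–9.
Measure 3 vs Option III: Measure 3 is ranked higher on 8 ballots, Option III on 13. Option III wins 13–8.
Plan C vs Proposal Blue: Plan C preferred on 8+4+6+2+1 = 21 ballots; Plan C wins 21–0.
Plan C vs Plan D: Plan C is ranked higher on 8+4+1 = 13 ballots, Plan D on 8. Plan C wins 13–8.
Plan C vs Option III: 8+4+6 = 18 for Plan C, 3 for Option III — Plan C by 18–3.
Proposal Blue vs Plan D: Proposal Blue preferred on 4 ballots; Plan D wins 17–4.
Proposal Blue vs Option III: 0 to 21, Option III.
Plan D vs Option III: 8+6+2 = 16 for Plan D, 5 for Option III — Plan D by 16–5.
Plan C wins every pairwise contest, so Plan C is the Condorcet winner.

Plan C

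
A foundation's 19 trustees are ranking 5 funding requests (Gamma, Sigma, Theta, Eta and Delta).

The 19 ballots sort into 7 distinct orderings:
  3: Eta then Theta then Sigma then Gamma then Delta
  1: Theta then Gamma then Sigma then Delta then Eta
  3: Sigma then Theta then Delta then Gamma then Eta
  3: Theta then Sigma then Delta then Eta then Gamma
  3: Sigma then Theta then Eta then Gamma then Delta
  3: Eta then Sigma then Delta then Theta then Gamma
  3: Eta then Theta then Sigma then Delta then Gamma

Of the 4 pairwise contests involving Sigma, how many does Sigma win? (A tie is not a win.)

3

Sigma against each rival (19 reviewers):
Sigma–Gamma: Sigma 18–1.
Sigma–Theta: Theta 10–9.
Sigma vs Eta: Sigma is ranked higher on 1+3+3+3 = 10 ballots, Eta on 9. Sigma wins 10–9.
Sigma vs Delta: Sigma wins 19–0.
Sigma beats Gamma, Eta, Delta; loses to Theta — 3 pairwise wins.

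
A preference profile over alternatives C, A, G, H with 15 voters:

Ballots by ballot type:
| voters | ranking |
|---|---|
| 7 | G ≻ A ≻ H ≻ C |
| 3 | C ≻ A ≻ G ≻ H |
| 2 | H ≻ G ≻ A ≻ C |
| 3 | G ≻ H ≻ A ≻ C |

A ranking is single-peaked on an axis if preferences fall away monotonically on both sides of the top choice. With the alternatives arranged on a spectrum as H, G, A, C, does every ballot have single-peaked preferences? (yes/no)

Axis positions: H=1, G=2, A=3, C=4.
Ballot type 1 (peak G at position 2): ranking walks positions 2-3-1-4, expanding outward from the peak — single-peaked.
Ballot type 2 (peak C at position 4): ranking walks positions 4-3-2-1, expanding outward from the peak — single-peaked.
Ballot type 3 (peak H at position 1): ranking walks positions 1-2-3-4, expanding outward from the peak — single-peaked.
Ballot type 4 (peak G at position 2): ranking walks positions 2-1-3-4, expanding outward from the peak — single-peaked.
Every ranking is single-peaked on this axis.

yes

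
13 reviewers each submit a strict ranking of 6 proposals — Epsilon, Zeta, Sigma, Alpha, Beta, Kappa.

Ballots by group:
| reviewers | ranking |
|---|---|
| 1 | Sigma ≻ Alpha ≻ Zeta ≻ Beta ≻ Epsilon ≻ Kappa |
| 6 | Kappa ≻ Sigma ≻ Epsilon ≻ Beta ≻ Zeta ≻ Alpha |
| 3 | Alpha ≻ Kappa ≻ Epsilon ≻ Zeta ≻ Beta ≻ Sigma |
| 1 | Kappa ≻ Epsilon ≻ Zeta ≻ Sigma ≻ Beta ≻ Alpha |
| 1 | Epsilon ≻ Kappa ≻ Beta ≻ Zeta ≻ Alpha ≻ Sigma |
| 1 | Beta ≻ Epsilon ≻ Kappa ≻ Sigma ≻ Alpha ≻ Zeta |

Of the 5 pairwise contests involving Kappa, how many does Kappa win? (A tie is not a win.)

5

Kappa against each rival (13 reviewers):
Kappa vs Epsilon: Kappa wins 10–3.
Kappa vs Zeta: Kappa is ranked higher on 6+3+1+1+1 = 12 ballots, Zeta on 1. Kappa wins 12–1.
Kappa–Sigma: Kappa 12–1.
Kappa vs Alpha: Kappa, 9–4.
Kappa vs Beta: Kappa wins 11–2.
Kappa beats Epsilon, Zeta, Sigma, Alpha, Beta — 5 pairwise wins.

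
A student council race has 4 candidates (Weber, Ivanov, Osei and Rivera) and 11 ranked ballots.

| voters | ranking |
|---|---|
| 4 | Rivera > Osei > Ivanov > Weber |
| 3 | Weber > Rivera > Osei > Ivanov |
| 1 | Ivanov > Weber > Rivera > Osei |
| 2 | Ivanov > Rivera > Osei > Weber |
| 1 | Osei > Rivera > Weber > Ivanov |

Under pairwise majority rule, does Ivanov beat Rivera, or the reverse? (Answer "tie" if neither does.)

Rivera

Ballots ranking Ivanov above Rivera: 1 + 2 = 3.
Ballots ranking Rivera above Ivanov: 11 − 3 = 8.
Rivera wins the head-to-head 8–3.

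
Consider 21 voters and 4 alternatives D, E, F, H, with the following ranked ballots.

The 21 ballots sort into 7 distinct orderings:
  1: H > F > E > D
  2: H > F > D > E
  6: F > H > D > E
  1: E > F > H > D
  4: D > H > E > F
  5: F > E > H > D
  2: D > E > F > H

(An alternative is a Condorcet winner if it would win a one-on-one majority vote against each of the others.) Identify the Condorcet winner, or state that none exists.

F

Pairwise majorities:
D vs E: D wins 14–7.
D vs F: F wins 15–6.
D vs H: H, 15–6.
E vs F: F, 14–7.
E vs H: H, 13–8.
F–H: F 14–7.
F defeats every rival head-to-head and is the Condorcet winner.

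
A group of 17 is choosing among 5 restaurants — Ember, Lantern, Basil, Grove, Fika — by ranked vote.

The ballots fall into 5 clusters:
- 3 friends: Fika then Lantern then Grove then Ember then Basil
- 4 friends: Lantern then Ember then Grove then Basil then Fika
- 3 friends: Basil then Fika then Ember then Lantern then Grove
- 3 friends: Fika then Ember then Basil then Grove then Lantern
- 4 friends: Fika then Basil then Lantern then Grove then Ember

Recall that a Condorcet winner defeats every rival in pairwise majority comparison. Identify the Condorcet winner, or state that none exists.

Head-to-head results (17 friends):
Ember vs Lantern: Lantern, 11–6.
Ember–Basil: Ember 10–7.
Ember–Grove: Ember 10–7.
Ember vs Fika: Fika, 13–4.
Lantern vs Basil: Basil wins 10–7.
Lantern vs Grove: Lantern, 14–3.
Lantern vs Fika: Fika, 13–4.
Basil vs Grove: Basil, 10–7.
Basil vs Fika: Fika, 10–7.
Grove vs Fika: Fika wins 13–4.
Fika defeats every rival head-to-head and is the Condorcet winner.

Fika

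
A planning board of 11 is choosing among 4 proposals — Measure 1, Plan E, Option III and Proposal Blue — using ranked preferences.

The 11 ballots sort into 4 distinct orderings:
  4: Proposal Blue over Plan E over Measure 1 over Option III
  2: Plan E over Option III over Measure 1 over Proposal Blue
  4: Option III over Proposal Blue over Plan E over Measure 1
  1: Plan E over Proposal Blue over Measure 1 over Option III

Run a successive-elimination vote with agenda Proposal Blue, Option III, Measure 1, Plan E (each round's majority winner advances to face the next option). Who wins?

Plan E

Round 1: Proposal Blue vs Option III — 5–6, Option III advances.
Round 2: Option III vs Measure 1 — 6–5, Option III advances.
Round 3: Option III vs Plan E — 4–7, Plan E advances.
Plan E survives the agenda.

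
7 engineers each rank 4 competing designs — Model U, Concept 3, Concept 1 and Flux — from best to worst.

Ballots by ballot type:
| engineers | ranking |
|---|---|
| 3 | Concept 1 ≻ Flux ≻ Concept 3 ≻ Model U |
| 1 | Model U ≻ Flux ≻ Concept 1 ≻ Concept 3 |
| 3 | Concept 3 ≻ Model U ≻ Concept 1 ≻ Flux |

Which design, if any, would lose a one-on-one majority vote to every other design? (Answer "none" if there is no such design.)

none

Pairwise majorities:
Model U vs Concept 3: Model U preferred on 1 ballot; Concept 3 wins 6–1.
Model U vs Concept 1: 4 to 3, Model U.
Model U vs Flux: 1+3 = 4 for Model U, 3 for Flux — Model U by 4–3.
Concept 3–Concept 1: Concept 1 4–3.
Concept 3 vs Flux: Concept 3 preferred on 3 ballots; Flux wins 4–3.
Concept 1–Flux: Concept 1 6–1.
No design is winless: Model U beats Concept 1; Concept 3 beats Model U; Concept 1 beats Concept 3; Flux beats Concept 3. There is no Condorcet loser.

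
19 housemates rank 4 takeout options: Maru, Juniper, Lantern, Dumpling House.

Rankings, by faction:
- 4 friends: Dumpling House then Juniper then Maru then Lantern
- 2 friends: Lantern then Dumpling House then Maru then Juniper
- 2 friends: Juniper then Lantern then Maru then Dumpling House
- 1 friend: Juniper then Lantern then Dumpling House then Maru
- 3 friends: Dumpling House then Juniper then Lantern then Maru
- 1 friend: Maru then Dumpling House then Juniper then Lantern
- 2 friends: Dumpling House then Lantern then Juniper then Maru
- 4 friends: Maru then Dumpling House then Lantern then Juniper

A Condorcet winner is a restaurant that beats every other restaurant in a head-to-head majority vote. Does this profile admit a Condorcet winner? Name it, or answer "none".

Check each pair by majority over 19 ballots:
Maru vs Juniper: Juniper wins 12–7.
Maru–Lantern: Lantern 10–9.
Maru vs Dumpling House: Dumpling House, 12–7.
Juniper–Lantern: Juniper 11–8.
Juniper–Dumpling House: Dumpling House 16–3.
Lantern–Dumpling House: Dumpling House 14–5.
Dumpling House defeats every rival head-to-head and is the Condorcet winner.

Dumpling House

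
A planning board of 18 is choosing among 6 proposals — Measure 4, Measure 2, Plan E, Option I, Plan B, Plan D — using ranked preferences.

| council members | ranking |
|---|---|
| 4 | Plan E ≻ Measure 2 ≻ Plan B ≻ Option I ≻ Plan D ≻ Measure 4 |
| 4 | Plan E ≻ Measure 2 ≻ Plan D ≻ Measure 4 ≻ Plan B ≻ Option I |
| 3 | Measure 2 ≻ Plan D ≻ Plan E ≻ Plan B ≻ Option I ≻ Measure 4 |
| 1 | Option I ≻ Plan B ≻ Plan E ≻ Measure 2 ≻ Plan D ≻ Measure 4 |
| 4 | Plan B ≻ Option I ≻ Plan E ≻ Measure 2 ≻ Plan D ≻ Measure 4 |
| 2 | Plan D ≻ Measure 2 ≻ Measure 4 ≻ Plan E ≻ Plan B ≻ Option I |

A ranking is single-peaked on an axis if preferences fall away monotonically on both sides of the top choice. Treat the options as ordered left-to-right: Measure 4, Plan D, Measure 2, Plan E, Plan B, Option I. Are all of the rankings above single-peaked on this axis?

Axis positions: Measure 4=1, Plan D=2, Measure 2=3, Plan E=4, Plan B=5, Option I=6.
Bloc 1 (peak Plan E at position 4): ranking walks positions 4-3-5-6-2-1, expanding outward from the peak — single-peaked.
Bloc 2 (peak Plan E at position 4): ranking walks positions 4-3-2-1-5-6, expanding outward from the peak — single-peaked.
Bloc 3 (peak Measure 2 at position 3): ranking walks positions 3-2-4-5-6-1, expanding outward from the peak — single-peaked.
Bloc 4 (peak Option I at position 6): ranking walks positions 6-5-4-3-2-1, expanding outward from the peak — single-peaked.
Bloc 5 (peak Plan B at position 5): ranking walks positions 5-6-4-3-2-1, expanding outward from the peak — single-peaked.
Bloc 6 (peak Plan D at position 2): ranking walks positions 2-3-1-4-5-6, expanding outward from the peak — single-peaked.
Every ranking is single-peaked on this axis.

yes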